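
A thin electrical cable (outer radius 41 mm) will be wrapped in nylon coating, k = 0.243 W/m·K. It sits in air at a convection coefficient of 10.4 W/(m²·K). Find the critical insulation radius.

r_cr ≈ 23.4 mm

For a cylinder r_cr = k/h = 0.243/10.4
r_cr = 23.4 mm; since the bare radius (41 mm) is above r_cr, any added insulation will reduce heat loss.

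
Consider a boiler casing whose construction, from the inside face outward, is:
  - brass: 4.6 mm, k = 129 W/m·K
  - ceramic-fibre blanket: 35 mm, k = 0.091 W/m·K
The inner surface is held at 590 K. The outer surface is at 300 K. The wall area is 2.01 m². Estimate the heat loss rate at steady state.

Using the resistance-network approach (series):
R_brass = L/(kA) = 0.0046/(129×2.01) = 1.774×10^-5 K/W
R_ceramic-fibre blanket = L/(kA) = 0.035/(0.091×2.01) = 0.1914 K/W
R_total = 0.1914 K/W
Q = ΔT / R_total = 290 / 0.1914

Q ≈ 1520 W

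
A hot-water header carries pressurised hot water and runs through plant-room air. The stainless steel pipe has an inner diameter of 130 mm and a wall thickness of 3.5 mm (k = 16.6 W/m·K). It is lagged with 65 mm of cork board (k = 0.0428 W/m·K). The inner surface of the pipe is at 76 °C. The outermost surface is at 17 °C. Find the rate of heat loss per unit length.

q′ ≈ 23.8 W/m

Cylindrical conduction, so R = ln(r₂/r₁)/(2πkL) per layer, in series:
R_stainless steel pipe wall = ln(68.5/65)/(2π×16.6×1) = 5.028×10^-4 K/W
R_cork board = ln(133.5/68.5)/(2π×0.0428×1) = 2.481 K/W
R_total = 2.482 K/W
Q = ΔT/R_total = 59/2.482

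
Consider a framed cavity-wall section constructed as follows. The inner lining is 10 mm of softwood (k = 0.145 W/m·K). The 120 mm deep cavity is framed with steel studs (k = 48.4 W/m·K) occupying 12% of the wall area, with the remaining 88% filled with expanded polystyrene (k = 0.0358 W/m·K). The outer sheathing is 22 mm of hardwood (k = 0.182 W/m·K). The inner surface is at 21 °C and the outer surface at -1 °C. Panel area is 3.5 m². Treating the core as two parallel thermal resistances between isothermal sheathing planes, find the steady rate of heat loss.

Q ≈ 366 W

Sheathing layers in series; stud and cavity paths in parallel between them.
R_inner = 0.01/(0.145×3.5) = 0.0197 K/W
R_stud  = 0.12/(48.4×0.12×3.5) = 0.005903 K/W
R_cav   = 0.12/(0.0358×0.88×3.5) = 1.088 K/W
1/R_core = 1/R_stud + 1/R_cav → R_core = 0.005871 K/W
R_outer = 0.022/(0.182×3.5) = 0.03454 K/W
R_total = 0.06011 K/W
Q = ΔT/R_total = 22/0.06011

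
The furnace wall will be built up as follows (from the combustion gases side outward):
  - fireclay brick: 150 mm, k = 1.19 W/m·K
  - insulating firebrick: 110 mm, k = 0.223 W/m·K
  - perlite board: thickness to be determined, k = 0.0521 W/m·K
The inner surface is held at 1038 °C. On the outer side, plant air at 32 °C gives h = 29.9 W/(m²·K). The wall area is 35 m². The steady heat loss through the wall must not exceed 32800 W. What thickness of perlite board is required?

Model the wall as resistances in series:
R_fireclay brick = L/(kA) = 0.15/(1.19×35) = 0.003601 K/W
R_insulating firebrick = L/(kA) = 0.11/(0.223×35) = 0.01409 K/W
R_outer film = 1/(h_o·A) = 1/(29.9×35) = 9.556×10^-4 K/W
Sum of the known resistances R_other = 0.01865 K/W
Required total resistance R_tot = ΔT/Q_allow = 1006/32800 = 0.03067 K/W
R_perlite board = R_tot − R_other = 0.01202 K/W
L = R·k·A = 0.01202×0.0521×35

L ≈ 21.9 mm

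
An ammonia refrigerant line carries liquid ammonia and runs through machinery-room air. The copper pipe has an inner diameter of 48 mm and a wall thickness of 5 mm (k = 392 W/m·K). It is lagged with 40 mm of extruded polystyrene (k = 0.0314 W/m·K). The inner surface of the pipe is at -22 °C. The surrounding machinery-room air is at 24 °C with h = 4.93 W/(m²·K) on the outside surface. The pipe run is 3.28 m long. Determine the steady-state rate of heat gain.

Per-layer cylindrical resistances, series-summed:
R_copper pipe wall = ln(29/24)/(2π×392×3.28) = 2.342×10^-5 K/W
R_extruded polystyrene = ln(69/29)/(2π×0.0314×3.28) = 1.339 K/W
R_outer film = 1/(h_o·2πr_oL) = 1/(4.93×2π×0.069×3.28) = 0.1426 K/W
R_total = 1.482 K/W
Q = ΔT/R_total = 46/1.482

Q ≈ 31 W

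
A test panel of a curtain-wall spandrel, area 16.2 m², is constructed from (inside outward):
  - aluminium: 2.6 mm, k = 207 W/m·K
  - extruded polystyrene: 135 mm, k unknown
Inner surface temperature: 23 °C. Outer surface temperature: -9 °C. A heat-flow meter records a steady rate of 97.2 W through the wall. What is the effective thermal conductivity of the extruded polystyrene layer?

k ≈ 0.0253 W/(m·K)

Model the wall as resistances in series:
R_aluminium = L/(kA) = 0.0026/(207×16.2) = 7.753×10^-7 K/W
Sum of known resistances R_other = 7.753×10^-7 K/W
Total R = ΔT/Q = 32/97.2 = 0.3292 K/W
R_extruded polystyrene = R_total − R_other = 0.3292 K/W
k = L/(R·A) = 0.135/(0.3292×16.2)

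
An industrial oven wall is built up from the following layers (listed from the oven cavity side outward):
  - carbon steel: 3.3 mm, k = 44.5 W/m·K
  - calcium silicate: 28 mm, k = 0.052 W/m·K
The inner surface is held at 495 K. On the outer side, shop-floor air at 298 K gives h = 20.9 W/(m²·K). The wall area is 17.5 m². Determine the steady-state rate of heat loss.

Q ≈ 5880 W

Series thermal resistances:
R_carbon steel = L/(kA) = 0.0033/(44.5×17.5) = 4.238×10^-6 K/W
R_calcium silicate = L/(kA) = 0.028/(0.052×17.5) = 0.03077 K/W
R_outer film = 1/(h_o·A) = 1/(20.9×17.5) = 0.002734 K/W
R_total = 0.03351 K/W
Q = ΔT / R_total = 197 / 0.03351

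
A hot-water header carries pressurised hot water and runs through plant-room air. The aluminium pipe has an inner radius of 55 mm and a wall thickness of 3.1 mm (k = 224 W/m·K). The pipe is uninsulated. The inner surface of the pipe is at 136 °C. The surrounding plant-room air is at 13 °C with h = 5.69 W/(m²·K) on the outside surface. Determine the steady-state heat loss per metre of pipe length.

q′ ≈ 255 W/m

Cylindrical conduction, so R = ln(r₂/r₁)/(2πkL) per layer, in series:
R_aluminium pipe wall = ln(58.1/55)/(2π×224×1) = 3.896×10^-5 K/W
R_outer film = 1/(h_o·2πr_oL) = 1/(5.69×2π×0.0581×1) = 0.4814 K/W
R_total = 0.4815 K/W
Q = ΔT/R_total = 123/0.4815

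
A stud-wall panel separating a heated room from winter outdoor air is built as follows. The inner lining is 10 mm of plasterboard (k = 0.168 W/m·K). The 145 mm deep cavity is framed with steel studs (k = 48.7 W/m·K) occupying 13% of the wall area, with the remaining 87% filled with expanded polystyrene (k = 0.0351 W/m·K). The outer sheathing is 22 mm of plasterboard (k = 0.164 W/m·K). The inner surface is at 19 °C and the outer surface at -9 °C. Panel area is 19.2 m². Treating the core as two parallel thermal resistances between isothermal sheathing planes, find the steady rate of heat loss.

Q ≈ 2480 W

Sheathing layers in series; stud and cavity paths in parallel between them.
R_inner = 0.01/(0.168×19.2) = 0.0031 K/W
R_stud  = 0.145/(48.7×0.13×19.2) = 0.001193 K/W
R_cav   = 0.145/(0.0351×0.87×19.2) = 0.2473 K/W
1/R_core = 1/R_stud + 1/R_cav → R_core = 0.001187 K/W
R_outer = 0.022/(0.164×19.2) = 0.006987 K/W
R_total = 0.01127 K/W
Q = ΔT/R_total = 28/0.01127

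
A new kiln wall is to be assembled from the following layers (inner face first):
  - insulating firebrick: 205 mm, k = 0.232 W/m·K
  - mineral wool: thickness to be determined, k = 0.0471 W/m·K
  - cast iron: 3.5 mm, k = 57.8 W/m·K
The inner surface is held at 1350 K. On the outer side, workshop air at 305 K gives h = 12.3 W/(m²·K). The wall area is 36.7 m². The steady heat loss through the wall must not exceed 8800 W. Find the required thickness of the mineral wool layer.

L ≈ 160 mm

Model the wall as resistances in series:
R_insulating firebrick = L/(kA) = 0.205/(0.232×36.7) = 0.02408 K/W
R_cast iron = L/(kA) = 0.0035/(57.8×36.7) = 1.65×10^-6 K/W
R_outer film = 1/(h_o·A) = 1/(12.3×36.7) = 0.002215 K/W
Sum of the known resistances R_other = 0.02629 K/W
Required total resistance R_tot = ΔT/Q_allow = 1045/8800 = 0.1187 K/W
R_mineral wool = R_tot − R_other = 0.09246 K/W
L = R·k·A = 0.09246×0.0471×36.7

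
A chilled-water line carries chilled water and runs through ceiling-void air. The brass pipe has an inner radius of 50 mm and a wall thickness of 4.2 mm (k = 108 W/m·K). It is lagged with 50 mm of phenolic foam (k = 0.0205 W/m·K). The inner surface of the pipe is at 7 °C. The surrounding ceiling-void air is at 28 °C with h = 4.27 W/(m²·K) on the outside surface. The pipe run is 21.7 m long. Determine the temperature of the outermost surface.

Per-layer cylindrical resistances, series-summed:
R_brass pipe wall = ln(54.2/50)/(2π×108×21.7) = 5.478×10^-6 K/W
R_phenolic foam = ln(104.2/54.2)/(2π×0.0205×21.7) = 0.2339 K/W
R_outer film = 1/(h_o·2πr_oL) = 1/(4.27×2π×0.1042×21.7) = 0.01648 K/W
R_total = 0.2503 K/W
Q = ΔT/R_total = 21/0.2503
Q = 83.9 W
T_interface = T_inner + Q·ΣR(inner→interface) = 7 + 83.9×0.2339

T ≈ 26.6 °C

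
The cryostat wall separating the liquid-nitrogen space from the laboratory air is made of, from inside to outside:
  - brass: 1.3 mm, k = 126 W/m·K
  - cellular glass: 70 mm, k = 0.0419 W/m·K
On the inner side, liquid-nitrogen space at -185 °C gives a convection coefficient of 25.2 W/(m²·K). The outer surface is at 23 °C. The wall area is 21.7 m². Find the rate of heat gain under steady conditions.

Q ≈ 2640 W

Using the resistance-network approach (series):
R_inner film = 1/(h_i·A) = 1/(25.2×21.7) = 0.001829 K/W
R_brass = L/(kA) = 0.0013/(126×21.7) = 4.755×10^-7 K/W
R_cellular glass = L/(kA) = 0.07/(0.0419×21.7) = 0.07699 K/W
R_total = 0.07882 K/W
Q = ΔT / R_total = 208 / 0.07882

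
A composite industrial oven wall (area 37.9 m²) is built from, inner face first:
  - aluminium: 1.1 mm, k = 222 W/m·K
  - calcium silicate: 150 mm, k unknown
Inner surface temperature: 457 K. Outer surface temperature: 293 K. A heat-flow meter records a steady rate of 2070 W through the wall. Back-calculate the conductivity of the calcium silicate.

Treating each layer as a thermal resistance in series:
R_aluminium = L/(kA) = 0.0011/(222×37.9) = 1.307×10^-7 K/W
Sum of known resistances R_other = 1.307×10^-7 K/W
Total R = ΔT/Q = 164/2070 = 0.07923 K/W
R_calcium silicate = R_total − R_other = 0.07923 K/W
k = L/(R·A) = 0.15/(0.07923×37.9)

k ≈ 0.05 W/(m·K)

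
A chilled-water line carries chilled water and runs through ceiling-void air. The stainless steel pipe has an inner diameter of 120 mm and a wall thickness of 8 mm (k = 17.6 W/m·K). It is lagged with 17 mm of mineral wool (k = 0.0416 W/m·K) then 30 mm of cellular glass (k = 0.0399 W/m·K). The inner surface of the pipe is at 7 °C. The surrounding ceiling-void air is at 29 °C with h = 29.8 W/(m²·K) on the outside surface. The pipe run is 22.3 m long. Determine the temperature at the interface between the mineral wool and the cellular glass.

T ≈ 15.9 °C

Cylindrical conduction, so R = ln(r₂/r₁)/(2πkL) per layer, in series:
R_stainless steel pipe wall = ln(68/60)/(2π×17.6×22.3) = 5.076×10^-5 K/W
R_mineral wool = ln(85/68)/(2π×0.0416×22.3) = 0.03828 K/W
R_cellular glass = ln(115/85)/(2π×0.0399×22.3) = 0.05407 K/W
R_outer film = 1/(h_o·2πr_oL) = 1/(29.8×2π×0.115×22.3) = 0.002083 K/W
R_total = 0.09449 K/W
Q = ΔT/R_total = 22/0.09449
Q = 233 W
T_interface = T_inner + Q·ΣR(inner→interface) = 7 + 233×0.03833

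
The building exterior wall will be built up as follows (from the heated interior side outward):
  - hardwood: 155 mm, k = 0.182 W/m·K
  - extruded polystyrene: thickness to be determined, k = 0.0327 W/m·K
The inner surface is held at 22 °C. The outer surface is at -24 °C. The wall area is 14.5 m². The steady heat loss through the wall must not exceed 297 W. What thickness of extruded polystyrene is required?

Model the wall as resistances in series:
R_hardwood = L/(kA) = 0.155/(0.182×14.5) = 0.05873 K/W
Sum of the known resistances R_other = 0.05873 K/W
Required total resistance R_tot = ΔT/Q_allow = 46/297 = 0.1549 K/W
R_extruded polystyrene = R_tot − R_other = 0.09615 K/W
L = R·k·A = 0.09615×0.0327×14.5

L ≈ 45.6 mm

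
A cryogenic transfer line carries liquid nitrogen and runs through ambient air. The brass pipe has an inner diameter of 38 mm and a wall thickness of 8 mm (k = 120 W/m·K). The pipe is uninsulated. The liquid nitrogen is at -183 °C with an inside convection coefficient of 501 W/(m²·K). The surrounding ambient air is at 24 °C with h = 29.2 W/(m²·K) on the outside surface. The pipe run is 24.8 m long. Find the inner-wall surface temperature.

Per-layer cylindrical resistances, series-summed:
R_inner film = 1/(h_i·2πr₁L) = 1/(501×2π×0.019×24.8) = 6.742×10^-4 K/W
R_brass pipe wall = ln(27/19)/(2π×120×24.8) = 1.879×10^-5 K/W
R_outer film = 1/(h_o·2πr_oL) = 1/(29.2×2π×0.027×24.8) = 0.00814 K/W
R_total = 0.008833 K/W
Q = ΔT/R_total = 207/0.008833
Q = 23400 W
T_interface = T_inner + Q·ΣR(inner→interface) = -183 + 23400×6.742×10^-4

T ≈ -167 °C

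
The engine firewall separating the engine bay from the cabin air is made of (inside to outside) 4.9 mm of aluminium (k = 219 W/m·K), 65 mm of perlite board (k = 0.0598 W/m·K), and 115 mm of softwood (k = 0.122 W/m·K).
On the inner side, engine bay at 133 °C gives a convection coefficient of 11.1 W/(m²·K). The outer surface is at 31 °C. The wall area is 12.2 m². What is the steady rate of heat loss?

Treating each layer as a thermal resistance in series:
R_inner film = 1/(h_i·A) = 1/(11.1×12.2) = 0.007384 K/W
R_aluminium = L/(kA) = 0.0049/(219×12.2) = 1.834×10^-6 K/W
R_perlite board = L/(kA) = 0.065/(0.0598×12.2) = 0.08909 K/W
R_softwood = L/(kA) = 0.115/(0.122×12.2) = 0.07726 K/W
R_total = 0.1737 K/W
Q = ΔT / R_total = 102 / 0.1737

Q ≈ 587 W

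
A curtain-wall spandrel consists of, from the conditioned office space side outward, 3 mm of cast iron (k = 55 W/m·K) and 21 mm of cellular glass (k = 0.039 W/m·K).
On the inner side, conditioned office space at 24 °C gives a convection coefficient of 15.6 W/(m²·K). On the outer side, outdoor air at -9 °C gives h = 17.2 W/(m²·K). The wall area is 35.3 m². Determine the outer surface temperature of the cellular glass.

Thermal resistances in series:
R_inner film = 1/(h_i·A) = 1/(15.6×35.3) = 0.001816 K/W
R_cast iron = L/(kA) = 0.003/(55×35.3) = 1.545×10^-6 K/W
R_cellular glass = L/(kA) = 0.021/(0.039×35.3) = 0.01525 K/W
R_outer film = 1/(h_o·A) = 1/(17.2×35.3) = 0.001647 K/W
R_total = 0.01872 K/W;  Q = ΔT/R_total = 33/0.01872 = 1763 W
T_interface = T_inner − Q·ΣR(inner→interface) = 24 − 1760×0.01707

T ≈ -6.1 °C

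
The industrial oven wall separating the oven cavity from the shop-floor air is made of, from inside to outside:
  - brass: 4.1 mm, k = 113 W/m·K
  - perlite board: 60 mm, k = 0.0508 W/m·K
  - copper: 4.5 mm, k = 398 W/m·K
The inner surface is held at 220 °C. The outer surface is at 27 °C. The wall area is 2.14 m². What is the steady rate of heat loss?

Q ≈ 350 W

Model the wall as resistances in series:
R_brass = L/(kA) = 0.0041/(113×2.14) = 1.695×10^-5 K/W
R_perlite board = L/(kA) = 0.06/(0.0508×2.14) = 0.5519 K/W
R_copper = L/(kA) = 0.0045/(398×2.14) = 5.283×10^-6 K/W
R_total = 0.5519 K/W
Q = ΔT / R_total = 193 / 0.5519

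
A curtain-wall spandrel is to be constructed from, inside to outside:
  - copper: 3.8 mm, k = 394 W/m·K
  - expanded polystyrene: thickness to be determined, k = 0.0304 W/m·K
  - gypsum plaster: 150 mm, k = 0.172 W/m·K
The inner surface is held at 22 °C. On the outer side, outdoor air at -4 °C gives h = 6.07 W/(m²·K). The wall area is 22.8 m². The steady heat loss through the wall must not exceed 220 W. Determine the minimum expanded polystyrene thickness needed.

Series thermal resistances:
R_copper = L/(kA) = 0.0038/(394×22.8) = 4.23×10^-7 K/W
R_gypsum plaster = L/(kA) = 0.15/(0.172×22.8) = 0.03825 K/W
R_outer film = 1/(h_o·A) = 1/(6.07×22.8) = 0.007226 K/W
Sum of the known resistances R_other = 0.04548 K/W
Required total resistance R_tot = ΔT/Q_allow = 26/220 = 0.1182 K/W
R_expanded polystyrene = R_tot − R_other = 0.07271 K/W
L = R·k·A = 0.07271×0.0304×22.8

L ≈ 50.4 mm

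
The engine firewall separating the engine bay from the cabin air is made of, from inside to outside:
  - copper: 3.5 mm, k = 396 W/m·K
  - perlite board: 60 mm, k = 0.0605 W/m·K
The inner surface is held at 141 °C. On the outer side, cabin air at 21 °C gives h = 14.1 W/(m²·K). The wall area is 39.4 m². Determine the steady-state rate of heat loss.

Thermal resistances in series:
R_copper = L/(kA) = 0.0035/(396×39.4) = 2.243×10^-7 K/W
R_perlite board = L/(kA) = 0.06/(0.0605×39.4) = 0.02517 K/W
R_outer film = 1/(h_o·A) = 1/(14.1×39.4) = 0.0018 K/W
R_total = 0.02697 K/W
Q = ΔT / R_total = 120 / 0.02697

Q ≈ 4450 W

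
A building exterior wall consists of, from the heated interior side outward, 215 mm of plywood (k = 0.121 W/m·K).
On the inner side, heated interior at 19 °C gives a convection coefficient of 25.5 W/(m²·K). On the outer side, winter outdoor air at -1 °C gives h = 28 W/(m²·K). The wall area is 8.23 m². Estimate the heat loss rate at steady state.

Series thermal resistances:
R_inner film = 1/(h_i·A) = 1/(25.5×8.23) = 0.004765 K/W
R_plywood = L/(kA) = 0.215/(0.121×8.23) = 0.2159 K/W
R_outer film = 1/(h_o·A) = 1/(28×8.23) = 0.00434 K/W
R_total = 0.225 K/W
Q = ΔT / R_total = 20 / 0.225

Q ≈ 88.9 W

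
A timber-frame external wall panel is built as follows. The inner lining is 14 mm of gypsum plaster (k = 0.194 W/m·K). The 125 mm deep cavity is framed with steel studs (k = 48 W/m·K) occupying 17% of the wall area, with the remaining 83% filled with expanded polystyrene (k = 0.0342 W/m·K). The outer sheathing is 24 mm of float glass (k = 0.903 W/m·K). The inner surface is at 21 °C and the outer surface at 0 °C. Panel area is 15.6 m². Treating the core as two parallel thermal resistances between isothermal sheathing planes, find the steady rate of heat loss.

Sheathing layers in series; stud and cavity paths in parallel between them.
R_inner = 0.014/(0.194×15.6) = 0.004626 K/W
R_stud  = 0.125/(48×0.17×15.6) = 9.82×10^-4 K/W
R_cav   = 0.125/(0.0342×0.83×15.6) = 0.2823 K/W
1/R_core = 1/R_stud + 1/R_cav → R_core = 9.786×10^-4 K/W
R_outer = 0.024/(0.903×15.6) = 0.001704 K/W
R_total = 0.007308 K/W
Q = ΔT/R_total = 21/0.007308

Q ≈ 2870 W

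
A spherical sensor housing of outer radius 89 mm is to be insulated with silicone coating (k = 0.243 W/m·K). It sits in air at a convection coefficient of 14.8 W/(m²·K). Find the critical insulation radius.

For a sphere r_cr = 2k/h = 2×0.243/14.8
r_cr = 32.8 mm; since the bare radius (89 mm) is above r_cr, any added insulation will reduce heat loss.

r_cr ≈ 32.8 mm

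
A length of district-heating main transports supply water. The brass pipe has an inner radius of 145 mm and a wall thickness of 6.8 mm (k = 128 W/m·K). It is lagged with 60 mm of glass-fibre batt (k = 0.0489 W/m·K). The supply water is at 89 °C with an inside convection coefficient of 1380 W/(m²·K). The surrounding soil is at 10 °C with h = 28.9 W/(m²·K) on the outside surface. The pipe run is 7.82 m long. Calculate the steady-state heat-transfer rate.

Q ≈ 556 W

Radial resistances (cylindrical: R_cond = ln(r_o/r_i)/(2πkL), R_conv = 1/(h·2πrL)):
R_inner film = 1/(h_i·2πr₁L) = 1/(1380×2π×0.145×7.82) = 1.017×10^-4 K/W
R_brass pipe wall = ln(151.8/145)/(2π×128×7.82) = 7.287×10^-6 K/W
R_glass-fibre batt = ln(211.8/151.8)/(2π×0.0489×7.82) = 0.1386 K/W
R_outer film = 1/(h_o·2πr_oL) = 1/(28.9×2π×0.2118×7.82) = 0.003325 K/W
R_total = 0.1421 K/W
Q = ΔT/R_total = 79/0.1421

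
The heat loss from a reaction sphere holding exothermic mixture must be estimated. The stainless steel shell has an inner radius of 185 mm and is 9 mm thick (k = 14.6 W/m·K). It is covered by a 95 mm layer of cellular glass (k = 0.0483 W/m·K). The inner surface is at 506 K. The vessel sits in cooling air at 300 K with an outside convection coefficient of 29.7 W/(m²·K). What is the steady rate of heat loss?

Each spherical layer contributes R = (1/r_i − 1/r_o)/(4πk):
R_stainless steel shell = (1/0.185 − 1/0.194)/(4π×14.6) = 0.001367 K/W
R_cellular glass = (1/0.194 − 1/0.289)/(4π×0.0483) = 2.792 K/W
R_outer film = 1/(h·4πr_o²) = 1/(29.7×4π×0.289²) = 0.03208 K/W
R_total = 2.825 K/W
Q = ΔT/R_total = 206/2.825

Q ≈ 72.9 W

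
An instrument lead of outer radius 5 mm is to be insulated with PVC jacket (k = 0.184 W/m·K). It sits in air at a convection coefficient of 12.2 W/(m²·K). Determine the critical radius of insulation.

r_cr ≈ 15.1 mm

For a cylinder r_cr = k/h = 0.184/12.2
r_cr = 15.1 mm; since the bare radius (5 mm) is below r_cr, adding a thin layer of insulation will *increase* heat loss.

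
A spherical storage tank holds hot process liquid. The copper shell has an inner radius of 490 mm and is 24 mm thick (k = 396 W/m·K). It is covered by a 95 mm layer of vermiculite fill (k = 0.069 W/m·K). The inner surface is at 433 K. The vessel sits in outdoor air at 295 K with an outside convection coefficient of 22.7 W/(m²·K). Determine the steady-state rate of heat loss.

Spherical conduction: R = (1/r_in − 1/r_out)/(4πk) per layer; series-sum.
R_copper shell = (1/0.49 − 1/0.514)/(4π×396) = 1.915×10^-5 K/W
R_vermiculite fill = (1/0.514 − 1/0.609)/(4π×0.069) = 0.35 K/W
R_outer film = 1/(h·4πr_o²) = 1/(22.7×4π×0.609²) = 0.009452 K/W
R_total = 0.3595 K/W
Q = ΔT/R_total = 138/0.3595

Q ≈ 384 W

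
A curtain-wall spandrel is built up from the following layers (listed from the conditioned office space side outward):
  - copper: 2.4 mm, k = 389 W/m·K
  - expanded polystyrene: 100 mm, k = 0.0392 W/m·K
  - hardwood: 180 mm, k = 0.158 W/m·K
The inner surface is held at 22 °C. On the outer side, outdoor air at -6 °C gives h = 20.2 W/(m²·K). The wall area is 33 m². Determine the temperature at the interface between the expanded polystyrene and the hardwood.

Using the resistance-network approach (series):
R_copper = L/(kA) = 0.0024/(389×33) = 1.87×10^-7 K/W
R_expanded polystyrene = L/(kA) = 0.1/(0.0392×33) = 0.0773 K/W
R_hardwood = L/(kA) = 0.18/(0.158×33) = 0.03452 K/W
R_outer film = 1/(h_o·A) = 1/(20.2×33) = 0.0015 K/W
R_total = 0.1133 K/W;  Q = ΔT/R_total = 28/0.1133 = 247.1 W
T_interface = T_inner − Q·ΣR(inner→interface) = 22 − 247×0.0773

T ≈ 2.9 °C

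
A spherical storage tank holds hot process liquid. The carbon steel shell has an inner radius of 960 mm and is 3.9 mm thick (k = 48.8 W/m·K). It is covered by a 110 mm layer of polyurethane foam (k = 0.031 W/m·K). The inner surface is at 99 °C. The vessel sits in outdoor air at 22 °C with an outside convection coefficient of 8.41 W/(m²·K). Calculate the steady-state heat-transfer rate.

For a spherical shell R = (1/r₁ − 1/r₂)/(4πk); film R = 1/(h·4πr²). In series:
R_carbon steel shell = (1/0.96 − 1/0.9639)/(4π×48.8) = 6.873×10^-6 K/W
R_polyurethane foam = (1/0.9639 − 1/1.0739)/(4π×0.031) = 0.2728 K/W
R_outer film = 1/(h·4πr_o²) = 1/(8.41×4π×1.0739²) = 0.008205 K/W
R_total = 0.281 K/W
Q = ΔT/R_total = 77/0.281

Q ≈ 274 W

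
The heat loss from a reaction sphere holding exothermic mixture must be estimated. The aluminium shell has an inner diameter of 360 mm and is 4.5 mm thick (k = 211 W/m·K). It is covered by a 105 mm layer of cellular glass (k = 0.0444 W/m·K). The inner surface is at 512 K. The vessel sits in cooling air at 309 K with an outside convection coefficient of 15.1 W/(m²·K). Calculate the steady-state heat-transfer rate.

Spherical conduction: R = (1/r_in − 1/r_out)/(4πk) per layer; series-sum.
R_aluminium shell = (1/0.18 − 1/0.1845)/(4π×211) = 5.11×10^-5 K/W
R_cellular glass = (1/0.1845 − 1/0.2895)/(4π×0.0444) = 3.523 K/W
R_outer film = 1/(h·4πr_o²) = 1/(15.1×4π×0.2895²) = 0.06288 K/W
R_total = 3.586 K/W
Q = ΔT/R_total = 203/3.586

Q ≈ 56.6 W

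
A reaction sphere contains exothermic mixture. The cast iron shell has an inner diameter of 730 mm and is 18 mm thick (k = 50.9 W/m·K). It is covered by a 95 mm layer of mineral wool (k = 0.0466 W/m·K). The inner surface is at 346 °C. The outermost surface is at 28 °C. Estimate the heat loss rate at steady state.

Q ≈ 359 W

Radial (spherical) resistances in series:
R_cast iron shell = (1/0.365 − 1/0.383)/(4π×50.9) = 2.013×10^-4 K/W
R_mineral wool = (1/0.383 − 1/0.478)/(4π×0.0466) = 0.8861 K/W
R_total = 0.8863 K/W
Q = ΔT/R_total = 318/0.8863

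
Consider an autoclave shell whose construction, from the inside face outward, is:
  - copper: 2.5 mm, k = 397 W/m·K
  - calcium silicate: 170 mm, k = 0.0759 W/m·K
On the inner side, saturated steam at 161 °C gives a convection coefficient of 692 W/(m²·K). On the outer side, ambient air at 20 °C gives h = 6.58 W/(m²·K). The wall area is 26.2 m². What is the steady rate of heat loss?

Series thermal resistances:
R_inner film = 1/(h_i·A) = 1/(692×26.2) = 5.516×10^-5 K/W
R_copper = L/(kA) = 0.0025/(397×26.2) = 2.404×10^-7 K/W
R_calcium silicate = L/(kA) = 0.17/(0.0759×26.2) = 0.08549 K/W
R_outer film = 1/(h_o·A) = 1/(6.58×26.2) = 0.005801 K/W
R_total = 0.09134 K/W
Q = ΔT / R_total = 141 / 0.09134

Q ≈ 1540 W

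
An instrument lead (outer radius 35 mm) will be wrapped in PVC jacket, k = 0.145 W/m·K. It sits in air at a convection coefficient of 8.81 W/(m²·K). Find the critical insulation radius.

r_cr ≈ 16.5 mm

For a cylinder r_cr = k/h = 0.145/8.81
r_cr = 16.5 mm; since the bare radius (35 mm) is above r_cr, any added insulation will reduce heat loss.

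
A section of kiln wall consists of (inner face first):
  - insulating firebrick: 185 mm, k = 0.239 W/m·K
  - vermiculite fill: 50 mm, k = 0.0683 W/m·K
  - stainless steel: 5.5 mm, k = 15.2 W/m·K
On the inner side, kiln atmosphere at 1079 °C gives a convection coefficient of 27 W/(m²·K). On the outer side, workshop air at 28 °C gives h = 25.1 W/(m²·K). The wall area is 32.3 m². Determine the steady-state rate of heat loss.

Using the resistance-network approach (series):
R_inner film = 1/(h_i·A) = 1/(27×32.3) = 0.001147 K/W
R_insulating firebrick = L/(kA) = 0.185/(0.239×32.3) = 0.02396 K/W
R_vermiculite fill = L/(kA) = 0.05/(0.0683×32.3) = 0.02266 K/W
R_stainless steel = L/(kA) = 0.0055/(15.2×32.3) = 1.12×10^-5 K/W
R_outer film = 1/(h_o·A) = 1/(25.1×32.3) = 0.001233 K/W
R_total = 0.04902 K/W
Q = ΔT / R_total = 1051 / 0.04902

Q ≈ 21400 W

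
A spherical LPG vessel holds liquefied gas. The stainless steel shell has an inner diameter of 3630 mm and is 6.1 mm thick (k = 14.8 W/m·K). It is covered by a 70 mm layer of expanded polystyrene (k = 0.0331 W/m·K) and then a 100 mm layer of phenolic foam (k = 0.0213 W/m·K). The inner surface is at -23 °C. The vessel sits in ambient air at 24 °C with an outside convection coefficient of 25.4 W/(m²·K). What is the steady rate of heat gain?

Spherical conduction: R = (1/r_in − 1/r_out)/(4πk) per layer; series-sum.
R_stainless steel shell = (1/1.815 − 1/1.8211)/(4π×14.8) = 9.923×10^-6 K/W
R_expanded polystyrene = (1/1.8211 − 1/1.8911)/(4π×0.0331) = 0.04887 K/W
R_phenolic foam = (1/1.8911 − 1/1.9911)/(4π×0.0213) = 0.09922 K/W
R_outer film = 1/(h·4πr_o²) = 1/(25.4×4π×1.9911²) = 7.903×10^-4 K/W
R_total = 0.1489 K/W
Q = ΔT/R_total = 47/0.1489

Q ≈ 316 W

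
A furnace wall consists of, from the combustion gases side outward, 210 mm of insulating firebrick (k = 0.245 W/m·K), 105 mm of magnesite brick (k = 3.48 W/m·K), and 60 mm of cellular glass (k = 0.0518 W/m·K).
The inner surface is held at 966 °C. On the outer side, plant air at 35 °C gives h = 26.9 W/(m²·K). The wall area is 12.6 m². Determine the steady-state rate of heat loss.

Q ≈ 5630 W

Series thermal resistances:
R_insulating firebrick = L/(kA) = 0.21/(0.245×12.6) = 0.06803 K/W
R_magnesite brick = L/(kA) = 0.105/(3.48×12.6) = 0.002395 K/W
R_cellular glass = L/(kA) = 0.06/(0.0518×12.6) = 0.09193 K/W
R_outer film = 1/(h_o·A) = 1/(26.9×12.6) = 0.00295 K/W
R_total = 0.1653 K/W
Q = ΔT / R_total = 931 / 0.1653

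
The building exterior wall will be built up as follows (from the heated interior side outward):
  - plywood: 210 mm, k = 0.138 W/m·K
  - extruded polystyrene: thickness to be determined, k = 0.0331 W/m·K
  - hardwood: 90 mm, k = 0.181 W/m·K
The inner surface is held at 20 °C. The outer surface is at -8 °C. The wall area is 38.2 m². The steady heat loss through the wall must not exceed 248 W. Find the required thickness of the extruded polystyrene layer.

L ≈ 75.9 mm

Thermal resistances in series:
R_plywood = L/(kA) = 0.21/(0.138×38.2) = 0.03984 K/W
R_hardwood = L/(kA) = 0.09/(0.181×38.2) = 0.01302 K/W
Sum of the known resistances R_other = 0.05285 K/W
Required total resistance R_tot = ΔT/Q_allow = 28/248 = 0.1129 K/W
R_extruded polystyrene = R_tot − R_other = 0.06005 K/W
L = R·k·A = 0.06005×0.0331×38.2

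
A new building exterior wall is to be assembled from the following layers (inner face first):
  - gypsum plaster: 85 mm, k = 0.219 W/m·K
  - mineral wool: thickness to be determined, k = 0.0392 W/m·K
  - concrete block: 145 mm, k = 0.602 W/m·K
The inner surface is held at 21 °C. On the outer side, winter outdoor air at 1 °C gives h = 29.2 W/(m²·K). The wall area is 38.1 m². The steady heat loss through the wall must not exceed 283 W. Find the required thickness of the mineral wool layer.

L ≈ 79.6 mm

Using the resistance-network approach (series):
R_gypsum plaster = L/(kA) = 0.085/(0.219×38.1) = 0.01019 K/W
R_concrete block = L/(kA) = 0.145/(0.602×38.1) = 0.006322 K/W
R_outer film = 1/(h_o·A) = 1/(29.2×38.1) = 8.989×10^-4 K/W
Sum of the known resistances R_other = 0.01741 K/W
Required total resistance R_tot = ΔT/Q_allow = 20/283 = 0.07067 K/W
R_mineral wool = R_tot − R_other = 0.05326 K/W
L = R·k·A = 0.05326×0.0392×38.1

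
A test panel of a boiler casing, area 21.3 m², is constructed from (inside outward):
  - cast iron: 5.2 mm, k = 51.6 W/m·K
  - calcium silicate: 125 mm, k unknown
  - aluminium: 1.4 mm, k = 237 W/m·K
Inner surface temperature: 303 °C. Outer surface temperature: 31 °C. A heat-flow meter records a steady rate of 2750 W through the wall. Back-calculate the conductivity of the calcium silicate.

Thermal resistances in series:
R_cast iron = L/(kA) = 0.0052/(51.6×21.3) = 4.731×10^-6 K/W
R_aluminium = L/(kA) = 0.0014/(237×21.3) = 2.773×10^-7 K/W
Sum of known resistances R_other = 5.009×10^-6 K/W
Total R = ΔT/Q = 272/2750 = 0.09891 K/W
R_calcium silicate = R_total − R_other = 0.0989 K/W
k = L/(R·A) = 0.125/(0.0989×21.3)

k ≈ 0.0593 W/(m·K)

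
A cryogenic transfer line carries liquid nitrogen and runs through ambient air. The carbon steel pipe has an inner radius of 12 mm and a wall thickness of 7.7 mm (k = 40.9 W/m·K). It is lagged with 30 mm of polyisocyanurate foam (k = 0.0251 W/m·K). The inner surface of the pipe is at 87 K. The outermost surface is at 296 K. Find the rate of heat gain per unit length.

q′ ≈ 35.6 W/m

Per-layer cylindrical resistances, series-summed:
R_carbon steel pipe wall = ln(19.7/12)/(2π×40.9×1) = 0.001929 K/W
R_polyisocyanurate foam = ln(49.7/19.7)/(2π×0.0251×1) = 5.868 K/W
R_total = 5.87 K/W
Q = ΔT/R_total = 209/5.87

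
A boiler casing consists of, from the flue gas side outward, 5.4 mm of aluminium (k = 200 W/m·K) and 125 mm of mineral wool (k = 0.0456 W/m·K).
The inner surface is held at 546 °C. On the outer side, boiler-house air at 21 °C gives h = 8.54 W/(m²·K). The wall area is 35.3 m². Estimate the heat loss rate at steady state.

Thermal resistances in series:
R_aluminium = L/(kA) = 0.0054/(200×35.3) = 7.649×10^-7 K/W
R_mineral wool = L/(kA) = 0.125/(0.0456×35.3) = 0.07766 K/W
R_outer film = 1/(h_o·A) = 1/(8.54×35.3) = 0.003317 K/W
R_total = 0.08097 K/W
Q = ΔT / R_total = 525 / 0.08097

Q ≈ 6480 W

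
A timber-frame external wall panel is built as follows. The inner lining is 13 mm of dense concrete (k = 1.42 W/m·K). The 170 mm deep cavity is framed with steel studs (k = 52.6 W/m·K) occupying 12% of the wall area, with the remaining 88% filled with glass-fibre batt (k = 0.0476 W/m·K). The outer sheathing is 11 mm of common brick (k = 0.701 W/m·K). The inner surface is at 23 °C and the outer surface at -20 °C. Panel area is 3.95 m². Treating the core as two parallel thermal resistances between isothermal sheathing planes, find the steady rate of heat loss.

Q ≈ 3290 W

Sheathing layers in series; stud and cavity paths in parallel between them.
R_inner = 0.013/(1.42×3.95) = 0.002318 K/W
R_stud  = 0.17/(52.6×0.12×3.95) = 0.006818 K/W
R_cav   = 0.17/(0.0476×0.88×3.95) = 1.027 K/W
1/R_core = 1/R_stud + 1/R_cav → R_core = 0.006773 K/W
R_outer = 0.011/(0.701×3.95) = 0.003973 K/W
R_total = 0.01306 K/W
Q = ΔT/R_total = 43/0.01306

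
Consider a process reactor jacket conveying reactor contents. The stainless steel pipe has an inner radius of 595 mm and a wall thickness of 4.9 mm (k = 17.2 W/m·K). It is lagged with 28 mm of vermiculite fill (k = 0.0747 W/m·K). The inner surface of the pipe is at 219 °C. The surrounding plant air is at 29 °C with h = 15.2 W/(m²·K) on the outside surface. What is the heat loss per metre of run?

Treating each annulus and film as a series resistance:
R_stainless steel pipe wall = ln(599.9/595)/(2π×17.2×1) = 7.589×10^-5 K/W
R_vermiculite fill = ln(627.9/599.9)/(2π×0.0747×1) = 0.09719 K/W
R_outer film = 1/(h_o·2πr_oL) = 1/(15.2×2π×0.6279×1) = 0.01668 K/W
R_total = 0.1139 K/W
Q = ΔT/R_total = 190/0.1139

q′ ≈ 1670 W/m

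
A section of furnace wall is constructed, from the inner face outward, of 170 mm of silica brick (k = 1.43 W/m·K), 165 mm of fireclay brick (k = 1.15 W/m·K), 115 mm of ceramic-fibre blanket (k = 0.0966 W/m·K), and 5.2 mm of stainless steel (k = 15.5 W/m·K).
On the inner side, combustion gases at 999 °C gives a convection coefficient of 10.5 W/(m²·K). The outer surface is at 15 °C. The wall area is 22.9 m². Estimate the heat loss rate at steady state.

Treating each layer as a thermal resistance in series:
R_inner film = 1/(h_i·A) = 1/(10.5×22.9) = 0.004159 K/W
R_silica brick = L/(kA) = 0.17/(1.43×22.9) = 0.005191 K/W
R_fireclay brick = L/(kA) = 0.165/(1.15×22.9) = 0.006265 K/W
R_ceramic-fibre blanket = L/(kA) = 0.115/(0.0966×22.9) = 0.05199 K/W
R_stainless steel = L/(kA) = 0.0052/(15.5×22.9) = 1.465×10^-5 K/W
R_total = 0.06762 K/W
Q = ΔT / R_total = 984 / 0.06762

Q ≈ 14600 W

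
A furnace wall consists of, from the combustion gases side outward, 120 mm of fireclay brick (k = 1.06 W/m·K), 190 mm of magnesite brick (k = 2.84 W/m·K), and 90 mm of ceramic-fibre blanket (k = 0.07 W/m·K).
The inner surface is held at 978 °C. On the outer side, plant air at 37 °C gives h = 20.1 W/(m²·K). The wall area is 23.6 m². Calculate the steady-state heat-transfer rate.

Q ≈ 14700 W

Treating each layer as a thermal resistance in series:
R_fireclay brick = L/(kA) = 0.12/(1.06×23.6) = 0.004797 K/W
R_magnesite brick = L/(kA) = 0.19/(2.84×23.6) = 0.002835 K/W
R_ceramic-fibre blanket = L/(kA) = 0.09/(0.07×23.6) = 0.05448 K/W
R_outer film = 1/(h_o·A) = 1/(20.1×23.6) = 0.002108 K/W
R_total = 0.06422 K/W
Q = ΔT / R_total = 941 / 0.06422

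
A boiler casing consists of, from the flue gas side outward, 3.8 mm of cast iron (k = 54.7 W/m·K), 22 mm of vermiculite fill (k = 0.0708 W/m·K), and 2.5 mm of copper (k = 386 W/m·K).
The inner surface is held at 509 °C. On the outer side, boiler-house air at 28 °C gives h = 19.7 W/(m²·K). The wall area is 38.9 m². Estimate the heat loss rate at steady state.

Q ≈ 51700 W

Series thermal resistances:
R_cast iron = L/(kA) = 0.0038/(54.7×38.9) = 1.786×10^-6 K/W
R_vermiculite fill = L/(kA) = 0.022/(0.0708×38.9) = 0.007988 K/W
R_copper = L/(kA) = 0.0025/(386×38.9) = 1.665×10^-7 K/W
R_outer film = 1/(h_o·A) = 1/(19.7×38.9) = 0.001305 K/W
R_total = 0.009295 K/W
Q = ΔT / R_total = 481 / 0.009295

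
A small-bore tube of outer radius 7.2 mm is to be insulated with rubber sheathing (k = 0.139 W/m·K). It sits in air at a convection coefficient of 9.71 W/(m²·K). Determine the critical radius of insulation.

r_cr ≈ 14.3 mm

For a cylinder r_cr = k/h = 0.139/9.71
r_cr = 14.3 mm; since the bare radius (7.2 mm) is below r_cr, adding a thin layer of insulation will *increase* heat loss.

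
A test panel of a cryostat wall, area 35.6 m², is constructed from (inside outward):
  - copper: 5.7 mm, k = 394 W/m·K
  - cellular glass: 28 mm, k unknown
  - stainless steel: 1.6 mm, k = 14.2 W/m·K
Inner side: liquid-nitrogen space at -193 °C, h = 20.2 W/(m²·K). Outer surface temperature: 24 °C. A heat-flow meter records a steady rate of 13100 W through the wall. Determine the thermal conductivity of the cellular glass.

k ≈ 0.0518 W/(m·K)

Series thermal resistances:
R_inner film = 1/(h_i·A) = 1/(20.2×35.6) = 0.001391 K/W
R_copper = L/(kA) = 0.0057/(394×35.6) = 4.064×10^-7 K/W
R_stainless steel = L/(kA) = 0.0016/(14.2×35.6) = 3.165×10^-6 K/W
Sum of known resistances R_other = 0.001394 K/W
Total R = ΔT/Q = 217/13100 = 0.01656 K/W
R_cellular glass = R_total − R_other = 0.01517 K/W
k = L/(R·A) = 0.028/(0.01517×35.6)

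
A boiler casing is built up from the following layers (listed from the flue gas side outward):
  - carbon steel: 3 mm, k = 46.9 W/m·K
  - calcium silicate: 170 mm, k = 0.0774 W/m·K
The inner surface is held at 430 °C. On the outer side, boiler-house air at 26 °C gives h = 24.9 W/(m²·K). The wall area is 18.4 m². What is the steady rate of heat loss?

Using the resistance-network approach (series):
R_carbon steel = L/(kA) = 0.003/(46.9×18.4) = 3.476×10^-6 K/W
R_calcium silicate = L/(kA) = 0.17/(0.0774×18.4) = 0.1194 K/W
R_outer film = 1/(h_o·A) = 1/(24.9×18.4) = 0.002183 K/W
R_total = 0.1216 K/W
Q = ΔT / R_total = 404 / 0.1216

Q ≈ 3320 W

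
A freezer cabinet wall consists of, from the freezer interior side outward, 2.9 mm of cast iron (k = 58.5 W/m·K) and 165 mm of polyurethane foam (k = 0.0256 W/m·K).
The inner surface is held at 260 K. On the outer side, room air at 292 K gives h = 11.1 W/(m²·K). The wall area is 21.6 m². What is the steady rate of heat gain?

Q ≈ 106 W

Series thermal resistances:
R_cast iron = L/(kA) = 0.0029/(58.5×21.6) = 2.295×10^-6 K/W
R_polyurethane foam = L/(kA) = 0.165/(0.0256×21.6) = 0.2984 K/W
R_outer film = 1/(h_o·A) = 1/(11.1×21.6) = 0.004171 K/W
R_total = 0.3026 K/W
Q = ΔT / R_total = 32 / 0.3026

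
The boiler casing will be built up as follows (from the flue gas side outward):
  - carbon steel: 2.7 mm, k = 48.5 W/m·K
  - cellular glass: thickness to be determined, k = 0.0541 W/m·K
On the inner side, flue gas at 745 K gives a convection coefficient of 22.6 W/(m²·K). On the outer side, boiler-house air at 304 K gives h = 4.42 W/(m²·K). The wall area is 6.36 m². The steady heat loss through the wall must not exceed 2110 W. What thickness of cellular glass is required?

L ≈ 57.3 mm

Using the resistance-network approach (series):
R_inner film = 1/(h_i·A) = 1/(22.6×6.36) = 0.006957 K/W
R_carbon steel = L/(kA) = 0.0027/(48.5×6.36) = 8.753×10^-6 K/W
R_outer film = 1/(h_o·A) = 1/(4.42×6.36) = 0.03557 K/W
Sum of the known resistances R_other = 0.04254 K/W
Required total resistance R_tot = ΔT/Q_allow = 441/2110 = 0.209 K/W
R_cellular glass = R_tot − R_other = 0.1665 K/W
L = R·k·A = 0.1665×0.0541×6.36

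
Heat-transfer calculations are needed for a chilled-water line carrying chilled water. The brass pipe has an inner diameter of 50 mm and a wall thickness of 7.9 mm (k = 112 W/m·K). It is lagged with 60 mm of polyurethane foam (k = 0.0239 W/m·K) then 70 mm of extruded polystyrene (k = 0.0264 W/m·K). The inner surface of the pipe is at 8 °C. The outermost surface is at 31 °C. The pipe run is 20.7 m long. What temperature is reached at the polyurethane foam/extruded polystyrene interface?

T ≈ 23.4 °C

Per-layer cylindrical resistances, series-summed:
R_brass pipe wall = ln(32.9/25)/(2π×112×20.7) = 1.885×10^-5 K/W
R_polyurethane foam = ln(92.9/32.9)/(2π×0.0239×20.7) = 0.3339 K/W
R_extruded polystyrene = ln(162.9/92.9)/(2π×0.0264×20.7) = 0.1636 K/W
R_total = 0.4975 K/W
Q = ΔT/R_total = 23/0.4975
Q = 46.2 W
T_interface = T_inner + Q·ΣR(inner→interface) = 8 + 46.2×0.334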